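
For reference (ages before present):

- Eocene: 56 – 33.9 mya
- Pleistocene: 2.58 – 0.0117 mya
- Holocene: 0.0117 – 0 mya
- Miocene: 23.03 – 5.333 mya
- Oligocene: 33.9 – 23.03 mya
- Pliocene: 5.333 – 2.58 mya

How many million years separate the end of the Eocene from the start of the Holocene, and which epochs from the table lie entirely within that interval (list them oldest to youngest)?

33.8883 million years; Oligocene, Miocene, Pliocene, Pleistocene

End of Eocene = 33.9 Ma; start of Holocene = 0.0117 Ma.
Gap = 33.9 − 0.0117 = 33.8883 Myr.
Epochs wholly inside 33.9–0.0117 Ma: Oligocene (33.9–23.03), Miocene (23.03–5.333), Pliocene (5.333–2.58), Pleistocene (2.58–0.0117).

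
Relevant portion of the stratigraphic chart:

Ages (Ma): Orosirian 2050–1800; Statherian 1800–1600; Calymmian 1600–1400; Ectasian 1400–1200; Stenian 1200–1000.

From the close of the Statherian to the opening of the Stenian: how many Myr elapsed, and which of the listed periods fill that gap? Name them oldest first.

The Statherian closes at 1600 Ma and the Stenian opens at 1200 Ma, so the interval is 1600 − 1200 = 400 Myr.
A period fits inside if it starts at or after 1600 Ma and ends at or before 1200 Ma; oldest first that gives Calymmian, Ectasian.

400 million years; Calymmian, Ectasian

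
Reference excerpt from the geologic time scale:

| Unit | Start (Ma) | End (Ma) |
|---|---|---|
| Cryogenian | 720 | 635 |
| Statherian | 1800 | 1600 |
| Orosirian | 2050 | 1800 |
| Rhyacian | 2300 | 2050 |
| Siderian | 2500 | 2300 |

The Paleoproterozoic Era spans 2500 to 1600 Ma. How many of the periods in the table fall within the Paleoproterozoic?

4

Periods inside 2500–1600 Ma: Siderian, Rhyacian, Orosirian, Statherian — 4 in total.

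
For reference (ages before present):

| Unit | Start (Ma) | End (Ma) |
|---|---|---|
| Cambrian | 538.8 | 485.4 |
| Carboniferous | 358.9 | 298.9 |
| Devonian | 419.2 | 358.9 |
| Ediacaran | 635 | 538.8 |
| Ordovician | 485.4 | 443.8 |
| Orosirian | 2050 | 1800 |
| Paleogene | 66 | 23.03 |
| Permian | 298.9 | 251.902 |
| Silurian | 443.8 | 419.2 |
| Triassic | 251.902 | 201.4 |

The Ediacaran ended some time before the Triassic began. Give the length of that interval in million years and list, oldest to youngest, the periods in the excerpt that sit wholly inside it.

End of Ediacaran = 538.8 Ma; start of Triassic = 251.902 Ma.
Gap = 538.8 − 251.902 = 286.898 Myr.
Periods wholly inside 538.8–251.902 Ma: Cambrian (538.8–485.4), Ordovician (485.4–443.8), Silurian (443.8–419.2), Devonian (419.2–358.9), Carboniferous (358.9–298.9), Permian (298.9–251.902).

286.898 million years; Cambrian, Ordovician, Silurian, Devonian, Carboniferous, Permian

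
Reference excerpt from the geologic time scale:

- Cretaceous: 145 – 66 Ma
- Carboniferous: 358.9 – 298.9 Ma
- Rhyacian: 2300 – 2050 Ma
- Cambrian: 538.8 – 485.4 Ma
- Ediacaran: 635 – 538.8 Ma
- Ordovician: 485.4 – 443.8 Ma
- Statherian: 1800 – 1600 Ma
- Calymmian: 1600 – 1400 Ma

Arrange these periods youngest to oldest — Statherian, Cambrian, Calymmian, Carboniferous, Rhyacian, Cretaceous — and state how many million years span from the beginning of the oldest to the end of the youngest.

Cretaceous, Carboniferous, Cambrian, Calymmian, Statherian, Rhyacian; total span 2234 Myr

From the excerpt: Statherian 1800–1600; Cambrian 538.8–485.4; Calymmian 1600–1400; Carboniferous 358.9–298.9; Rhyacian 2300–2050; Cretaceous 145–66 (Ma).
Larger Ma is earlier, so the oldest is Rhyacian and the youngest is Cretaceous; youngest to oldest: Cretaceous, Carboniferous, Cambrian, Calymmian, Statherian, Rhyacian.
Oldest start 2300 minus youngest end 66 gives 2234 Myr overall.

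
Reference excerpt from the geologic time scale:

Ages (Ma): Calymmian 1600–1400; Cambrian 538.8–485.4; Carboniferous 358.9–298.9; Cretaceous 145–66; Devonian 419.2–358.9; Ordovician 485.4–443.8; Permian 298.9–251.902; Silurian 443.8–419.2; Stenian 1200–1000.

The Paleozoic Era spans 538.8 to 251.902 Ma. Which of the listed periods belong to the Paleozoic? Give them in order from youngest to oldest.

Permian, Carboniferous, Devonian, Silurian, Ordovician, Cambrian

Periods with both bounds inside 538.8–251.902 Ma: Permian (298.9–251.902), Carboniferous (358.9–298.9), Devonian (419.2–358.9), Silurian (443.8–419.2), Ordovician (485.4–443.8), Cambrian (538.8–485.4).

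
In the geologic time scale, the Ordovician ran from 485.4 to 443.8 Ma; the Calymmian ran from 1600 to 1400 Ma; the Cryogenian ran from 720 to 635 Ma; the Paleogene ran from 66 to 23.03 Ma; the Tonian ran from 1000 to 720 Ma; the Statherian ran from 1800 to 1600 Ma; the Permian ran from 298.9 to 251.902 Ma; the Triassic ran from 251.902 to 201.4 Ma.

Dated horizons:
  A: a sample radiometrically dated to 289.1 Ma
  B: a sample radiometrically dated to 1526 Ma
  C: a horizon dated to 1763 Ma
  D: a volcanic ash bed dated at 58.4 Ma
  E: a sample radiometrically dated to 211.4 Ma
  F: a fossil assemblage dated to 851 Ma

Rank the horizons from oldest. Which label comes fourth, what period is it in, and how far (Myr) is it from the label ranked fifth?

A, in the Permian; 77.7 million years to E

Sorted oldest-first by Ma: C (1763), B (1526), F (851), A (289.1), E (211.4), D (58.4).
The fourth oldest is A at 289.1 Ma, which lies in 298.9–251.902 Ma: the Permian.
The fifth oldest is E at 211.4 Ma; separation = |289.1 − 211.4| = 77.7 Myr.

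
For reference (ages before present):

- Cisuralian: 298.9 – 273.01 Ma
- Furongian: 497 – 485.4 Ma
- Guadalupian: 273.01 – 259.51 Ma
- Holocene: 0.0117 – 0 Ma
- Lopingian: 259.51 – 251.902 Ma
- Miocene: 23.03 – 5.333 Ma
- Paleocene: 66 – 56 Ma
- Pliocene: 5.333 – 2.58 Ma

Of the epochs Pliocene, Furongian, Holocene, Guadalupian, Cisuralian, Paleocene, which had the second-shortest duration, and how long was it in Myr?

Pliocene, 2.753 million years

Durations: Pliocene 2.753; Furongian 11.6; Holocene 0.0117; Guadalupian 13.5; Cisuralian 25.89; Paleocene 10 Myr.
Sorted shortest-first: Holocene (0.0117), Pliocene (2.753), Paleocene (10), Furongian (11.6), Guadalupian (13.5), Cisuralian (25.89).
The second shortest is Pliocene at 2.753 Myr.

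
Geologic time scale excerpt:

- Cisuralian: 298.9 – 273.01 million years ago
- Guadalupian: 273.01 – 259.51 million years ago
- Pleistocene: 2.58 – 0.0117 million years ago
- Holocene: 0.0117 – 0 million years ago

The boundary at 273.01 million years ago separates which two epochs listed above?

Cisuralian and Guadalupian

The Cisuralian ends at 273.01 million years ago and the Guadalupian begins at 273.01 million years ago, so they share that boundary.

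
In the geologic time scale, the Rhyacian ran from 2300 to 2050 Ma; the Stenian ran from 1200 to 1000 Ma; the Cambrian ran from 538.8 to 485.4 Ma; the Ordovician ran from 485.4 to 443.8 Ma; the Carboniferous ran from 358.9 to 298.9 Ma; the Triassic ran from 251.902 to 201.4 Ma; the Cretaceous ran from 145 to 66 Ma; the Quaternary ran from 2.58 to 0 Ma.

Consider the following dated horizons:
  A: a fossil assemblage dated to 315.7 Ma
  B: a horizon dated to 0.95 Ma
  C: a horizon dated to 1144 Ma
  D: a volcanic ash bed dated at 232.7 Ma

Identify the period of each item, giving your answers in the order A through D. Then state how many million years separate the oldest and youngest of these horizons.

A — Carboniferous; B — Quaternary; C — Stenian; D — Triassic; span 1143.05 million years

A: 315.7 Ma lies in 358.9–298.9 Ma, so Carboniferous.
B: 0.95 Ma lies in 2.58–0 Ma, so Quaternary.
C: 1144 Ma lies in 1200–1000 Ma, so Stenian.
D: 232.7 Ma lies in 251.902–201.4 Ma, so Triassic.
Oldest = 1144 Ma, youngest = 0.95 Ma → span 1143.05 Myr.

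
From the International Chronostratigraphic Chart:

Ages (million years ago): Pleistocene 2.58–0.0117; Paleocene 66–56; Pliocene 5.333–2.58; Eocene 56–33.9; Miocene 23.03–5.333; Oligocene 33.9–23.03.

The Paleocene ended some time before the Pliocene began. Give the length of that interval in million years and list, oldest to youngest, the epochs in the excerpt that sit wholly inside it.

The Paleocene closes at 56 Ma and the Pliocene opens at 5.333 Ma, so the interval is 56 − 5.333 = 50.667 Myr.
An epoch fits inside if it starts at or after 56 Ma and ends at or before 5.333 Ma; oldest first that gives Eocene, Oligocene, Miocene.

50.667 million years; Eocene, Oligocene, Miocene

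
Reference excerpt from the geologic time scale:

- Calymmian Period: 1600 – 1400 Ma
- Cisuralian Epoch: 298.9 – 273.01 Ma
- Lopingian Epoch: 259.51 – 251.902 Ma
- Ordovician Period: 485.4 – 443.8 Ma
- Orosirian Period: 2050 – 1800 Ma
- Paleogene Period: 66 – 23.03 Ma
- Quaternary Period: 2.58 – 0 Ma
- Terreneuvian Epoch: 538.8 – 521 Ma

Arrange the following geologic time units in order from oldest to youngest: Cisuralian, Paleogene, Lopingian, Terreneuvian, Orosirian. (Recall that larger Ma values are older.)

The oldest of these is Orosirian (starts 2050 Ma) and the youngest is Paleogene (ends 23.03 Ma).
In between, by decreasing start age: Terreneuvian (538.8), Cisuralian (298.9), Lopingian (259.51).

Orosirian, then Terreneuvian, then Cisuralian, then Lopingian, then Paleogene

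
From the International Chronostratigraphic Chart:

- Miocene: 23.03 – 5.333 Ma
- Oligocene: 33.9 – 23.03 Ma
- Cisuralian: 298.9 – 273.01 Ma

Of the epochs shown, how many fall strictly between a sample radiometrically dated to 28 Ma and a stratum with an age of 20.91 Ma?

Checking each listed span, none has both start < 28 Ma and end > 20.91 Ma — every epoch straddles one of the two dates or lies outside them — so the count is 0.

0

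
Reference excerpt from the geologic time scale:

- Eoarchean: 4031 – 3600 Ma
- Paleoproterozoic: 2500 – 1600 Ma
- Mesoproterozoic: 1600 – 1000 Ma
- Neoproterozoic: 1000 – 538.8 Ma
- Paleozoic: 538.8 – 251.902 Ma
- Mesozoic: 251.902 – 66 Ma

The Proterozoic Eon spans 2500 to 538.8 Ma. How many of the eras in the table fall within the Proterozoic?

3

Eras inside 2500–538.8 Ma: Paleoproterozoic, Mesoproterozoic, Neoproterozoic — 3 in total.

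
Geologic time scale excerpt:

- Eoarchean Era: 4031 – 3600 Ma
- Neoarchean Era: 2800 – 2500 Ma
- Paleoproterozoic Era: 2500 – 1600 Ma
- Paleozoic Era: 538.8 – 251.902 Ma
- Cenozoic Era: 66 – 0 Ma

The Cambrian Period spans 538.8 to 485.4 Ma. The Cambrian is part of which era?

The Cambrian (538.8–485.4 Ma) lies entirely within 538.8–251.902 Ma, the Paleozoic Era.

Paleozoic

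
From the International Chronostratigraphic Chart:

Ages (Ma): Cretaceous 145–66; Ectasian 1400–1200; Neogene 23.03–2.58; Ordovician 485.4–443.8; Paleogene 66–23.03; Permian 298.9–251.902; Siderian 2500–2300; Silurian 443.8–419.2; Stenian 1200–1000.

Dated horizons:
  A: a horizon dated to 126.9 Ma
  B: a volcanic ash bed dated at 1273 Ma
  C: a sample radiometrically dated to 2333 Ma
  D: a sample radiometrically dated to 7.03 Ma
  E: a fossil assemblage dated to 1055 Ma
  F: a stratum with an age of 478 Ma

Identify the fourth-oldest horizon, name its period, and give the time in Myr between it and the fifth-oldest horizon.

Sorted oldest-first by Ma: C (2333), B (1273), E (1055), F (478), A (126.9), D (7.03).
The fourth oldest is F at 478 Ma, which lies in 485.4–443.8 Ma: the Ordovician.
The fifth oldest is A at 126.9 Ma; separation = |478 − 126.9| = 351.1 Myr.

F, in the Ordovician; 351.1 million years to A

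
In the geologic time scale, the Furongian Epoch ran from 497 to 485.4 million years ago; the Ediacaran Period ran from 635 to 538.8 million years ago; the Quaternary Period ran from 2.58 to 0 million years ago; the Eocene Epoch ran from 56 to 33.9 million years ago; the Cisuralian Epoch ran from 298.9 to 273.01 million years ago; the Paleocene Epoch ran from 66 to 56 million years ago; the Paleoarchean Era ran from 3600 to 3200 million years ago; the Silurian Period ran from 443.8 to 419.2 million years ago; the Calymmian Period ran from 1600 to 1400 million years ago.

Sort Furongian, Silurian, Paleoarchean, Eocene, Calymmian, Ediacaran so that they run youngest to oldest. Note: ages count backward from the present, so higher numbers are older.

Eocene, Silurian, Furongian, Ediacaran, Calymmian, Paleoarchean

Sorting by start age (ascending Ma, since larger Ma = older): Eocene began 56, Silurian began 443.8, Furongian began 497, Ediacaran began 635, Calymmian began 1600, Paleoarchean began 3600.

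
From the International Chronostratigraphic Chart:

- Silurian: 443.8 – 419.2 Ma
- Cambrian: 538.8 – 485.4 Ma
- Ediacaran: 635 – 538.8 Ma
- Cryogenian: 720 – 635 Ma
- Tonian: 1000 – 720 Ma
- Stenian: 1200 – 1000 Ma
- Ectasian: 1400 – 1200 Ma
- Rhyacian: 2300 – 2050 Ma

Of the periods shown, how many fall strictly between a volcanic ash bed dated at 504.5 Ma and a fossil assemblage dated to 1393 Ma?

4

The older date is 1393 Ma and the younger is 504.5 Ma.
Periods with start < 1393 and end > 504.5 Ma: Stenian (1200–1000), Tonian (1000–720), Cryogenian (720–635), Ediacaran (635–538.8).
That is 4 complete periods.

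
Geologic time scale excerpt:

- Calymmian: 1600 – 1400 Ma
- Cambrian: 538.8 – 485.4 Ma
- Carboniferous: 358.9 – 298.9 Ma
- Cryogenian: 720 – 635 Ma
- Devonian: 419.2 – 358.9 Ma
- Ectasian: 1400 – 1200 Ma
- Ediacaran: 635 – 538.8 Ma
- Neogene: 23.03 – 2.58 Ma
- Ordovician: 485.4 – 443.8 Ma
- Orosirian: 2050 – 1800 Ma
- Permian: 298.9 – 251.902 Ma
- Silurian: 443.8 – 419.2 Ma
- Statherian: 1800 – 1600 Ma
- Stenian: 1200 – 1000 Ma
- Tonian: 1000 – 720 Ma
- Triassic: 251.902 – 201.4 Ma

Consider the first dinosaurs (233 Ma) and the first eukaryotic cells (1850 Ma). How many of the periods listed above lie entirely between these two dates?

13

The older date is 1850 Ma and the younger is 233 Ma.
Periods with start < 1850 and end > 233 Ma: Statherian (1800–1600), Calymmian (1600–1400), Ectasian (1400–1200), Stenian (1200–1000), Tonian (1000–720), Cryogenian (720–635), Ediacaran (635–538.8), Cambrian (538.8–485.4), Ordovician (485.4–443.8), Silurian (443.8–419.2), Devonian (419.2–358.9), Carboniferous (358.9–298.9), Permian (298.9–251.902).
That is 13 complete periods.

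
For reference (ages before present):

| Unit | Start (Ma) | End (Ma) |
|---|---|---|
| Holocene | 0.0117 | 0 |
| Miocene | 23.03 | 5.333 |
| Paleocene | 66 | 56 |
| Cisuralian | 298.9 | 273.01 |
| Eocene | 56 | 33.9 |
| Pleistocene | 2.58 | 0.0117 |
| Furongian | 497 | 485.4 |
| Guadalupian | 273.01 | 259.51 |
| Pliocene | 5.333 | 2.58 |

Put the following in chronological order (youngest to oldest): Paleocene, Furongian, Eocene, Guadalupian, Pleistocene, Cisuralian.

Sorting by start age (ascending Ma, since larger Ma = older): Pleistocene began 2.58, Eocene began 56, Paleocene began 66, Guadalupian began 273.01, Cisuralian began 298.9, Furongian began 497.

Pleistocene, Eocene, Paleocene, Guadalupian, Cisuralian, Furongian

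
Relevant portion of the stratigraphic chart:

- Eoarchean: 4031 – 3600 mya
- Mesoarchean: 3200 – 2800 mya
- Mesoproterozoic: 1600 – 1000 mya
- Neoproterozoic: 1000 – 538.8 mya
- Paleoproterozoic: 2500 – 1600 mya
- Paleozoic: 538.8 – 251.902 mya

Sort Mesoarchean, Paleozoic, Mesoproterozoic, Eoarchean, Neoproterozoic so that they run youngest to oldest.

Paleozoic, Neoproterozoic, Mesoproterozoic, Mesoarchean, Eoarchean

Sorting by start age (ascending Ma, since larger Ma = older): Paleozoic start 538.8, Neoproterozoic start 1000, Mesoproterozoic start 1600, Mesoarchean start 3200, Eoarchean start 4031.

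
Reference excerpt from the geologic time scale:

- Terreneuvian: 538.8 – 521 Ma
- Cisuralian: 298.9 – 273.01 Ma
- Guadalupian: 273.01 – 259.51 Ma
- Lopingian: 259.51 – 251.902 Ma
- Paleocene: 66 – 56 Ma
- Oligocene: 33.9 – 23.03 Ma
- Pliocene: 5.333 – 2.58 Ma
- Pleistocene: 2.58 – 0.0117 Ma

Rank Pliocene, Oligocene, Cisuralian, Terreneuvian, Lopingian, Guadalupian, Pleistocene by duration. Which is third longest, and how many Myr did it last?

Start − end for each: Pliocene 5.333 − 2.58 = 2.753; Oligocene 33.9 − 23.03 = 10.87; Cisuralian 298.9 − 273.01 = 25.89; Terreneuvian 538.8 − 521 = 17.8; Lopingian 259.51 − 251.902 = 7.608; Guadalupian 273.01 − 259.51 = 13.5; Pleistocene 2.58 − 0.0117 = 2.5683.
Ranking these from longest: Cisuralian > Terreneuvian > Guadalupian > Oligocene > Lopingian > Pliocene > Pleistocene.
Position 3 in that ranking is Guadalupian, which lasted 13.5 Myr.

Guadalupian, 13.5 million years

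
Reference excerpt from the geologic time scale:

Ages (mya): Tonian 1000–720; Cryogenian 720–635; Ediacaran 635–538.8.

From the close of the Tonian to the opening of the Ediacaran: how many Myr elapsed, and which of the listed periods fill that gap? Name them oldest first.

85 million years; Cryogenian

End of Tonian = 720 Ma; start of Ediacaran = 635 Ma.
Gap = 720 − 635 = 85 Myr.
Periods wholly inside 720–635 Ma: Cryogenian (720–635).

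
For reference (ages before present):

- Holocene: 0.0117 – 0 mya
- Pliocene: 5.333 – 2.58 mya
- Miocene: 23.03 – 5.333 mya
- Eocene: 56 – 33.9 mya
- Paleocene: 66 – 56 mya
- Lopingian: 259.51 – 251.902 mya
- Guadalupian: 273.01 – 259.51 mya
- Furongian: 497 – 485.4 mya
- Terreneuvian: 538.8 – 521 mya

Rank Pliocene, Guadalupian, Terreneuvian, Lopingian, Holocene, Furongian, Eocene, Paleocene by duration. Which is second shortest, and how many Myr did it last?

Start − end for each: Pliocene 5.333 − 2.58 = 2.753; Guadalupian 273.01 − 259.51 = 13.5; Terreneuvian 538.8 − 521 = 17.8; Lopingian 259.51 − 251.902 = 7.608; Holocene 0.0117 − 0 = 0.0117; Furongian 497 − 485.4 = 11.6; Eocene 56 − 33.9 = 22.1; Paleocene 66 − 56 = 10.
Ranking these from shortest: Holocene < Pliocene < Lopingian < Paleocene < Furongian < Guadalupian < Terreneuvian < Eocene.
Position 2 in that ranking is Pliocene, which lasted 2.753 Myr.

Pliocene, 2.753 million years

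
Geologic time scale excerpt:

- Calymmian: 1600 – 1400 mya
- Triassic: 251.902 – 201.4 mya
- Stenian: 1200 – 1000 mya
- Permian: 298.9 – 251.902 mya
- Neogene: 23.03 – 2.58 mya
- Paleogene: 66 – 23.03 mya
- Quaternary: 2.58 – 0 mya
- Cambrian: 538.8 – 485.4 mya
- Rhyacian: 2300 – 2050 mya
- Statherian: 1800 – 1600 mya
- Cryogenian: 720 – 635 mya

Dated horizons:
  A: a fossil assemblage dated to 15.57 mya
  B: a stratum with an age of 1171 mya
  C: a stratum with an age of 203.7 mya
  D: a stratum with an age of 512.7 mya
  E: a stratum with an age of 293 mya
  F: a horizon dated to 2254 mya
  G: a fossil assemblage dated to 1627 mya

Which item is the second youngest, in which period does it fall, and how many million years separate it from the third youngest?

C, in the Triassic; 89.3 million years to E

Smaller Ma means younger, so youngest first: A 15.57 < C 203.7 < E 293 < D 512.7 < B 1171 < G 1627 < F 2254.
Counting 2 along gives C (203.7 Ma); the excerpt puts that inside the Triassic, 251.902–201.4 Ma.
Next in line is E (293 Ma), and 293 − 203.7 = 89.3 Myr.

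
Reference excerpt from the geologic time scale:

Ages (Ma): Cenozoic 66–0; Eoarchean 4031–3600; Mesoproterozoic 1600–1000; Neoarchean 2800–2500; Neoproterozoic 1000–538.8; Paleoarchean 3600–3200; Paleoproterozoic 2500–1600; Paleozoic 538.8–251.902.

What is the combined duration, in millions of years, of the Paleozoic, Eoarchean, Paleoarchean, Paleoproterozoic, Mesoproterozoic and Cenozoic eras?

Each duration: Paleozoic = 286.898; Eoarchean = 431; Paleoarchean = 400; Paleoproterozoic = 900; Mesoproterozoic = 600; Cenozoic = 66.
Sum: 286.898 + 431 + 400 + 900 + 600 + 66 = 2683.898 Myr.

2683.898 million years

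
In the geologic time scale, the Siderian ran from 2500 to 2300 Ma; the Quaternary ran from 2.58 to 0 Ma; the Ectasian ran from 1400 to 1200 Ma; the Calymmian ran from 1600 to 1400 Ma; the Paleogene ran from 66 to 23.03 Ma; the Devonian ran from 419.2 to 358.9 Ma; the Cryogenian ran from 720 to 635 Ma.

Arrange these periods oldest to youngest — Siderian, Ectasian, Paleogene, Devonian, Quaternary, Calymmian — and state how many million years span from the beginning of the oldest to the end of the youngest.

Siderian → Calymmian → Ectasian → Devonian → Paleogene → Quaternary; total span 2500 Myr

From the excerpt: Siderian 2500–2300; Ectasian 1400–1200; Paleogene 66–23.03; Devonian 419.2–358.9; Quaternary 2.58–0; Calymmian 1600–1400 (Ma).
Larger Ma is earlier, so the oldest is Siderian and the youngest is Quaternary; oldest to youngest: Siderian, Calymmian, Ectasian, Devonian, Paleogene, Quaternary.
Oldest start 2500 minus youngest end 0 gives 2500 Myr overall.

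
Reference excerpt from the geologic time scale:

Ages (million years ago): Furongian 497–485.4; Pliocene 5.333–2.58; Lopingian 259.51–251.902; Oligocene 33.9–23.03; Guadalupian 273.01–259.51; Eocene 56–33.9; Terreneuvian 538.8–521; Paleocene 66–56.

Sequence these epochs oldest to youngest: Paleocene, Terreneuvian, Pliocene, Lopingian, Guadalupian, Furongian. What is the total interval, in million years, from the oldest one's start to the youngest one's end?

Start ages (Ma): Terreneuvian 538.8, Furongian 497, Guadalupian 273.01, Lopingian 259.51, Paleocene 66, Pliocene 5.333.
Ordered oldest to youngest: Terreneuvian, Furongian, Guadalupian, Lopingian, Paleocene, Pliocene.
Span = 538.8 − 2.58 = 536.22 Myr.

Terreneuvian, Furongian, Guadalupian, Lopingian, Paleocene, Pliocene; total span 536.22 Myr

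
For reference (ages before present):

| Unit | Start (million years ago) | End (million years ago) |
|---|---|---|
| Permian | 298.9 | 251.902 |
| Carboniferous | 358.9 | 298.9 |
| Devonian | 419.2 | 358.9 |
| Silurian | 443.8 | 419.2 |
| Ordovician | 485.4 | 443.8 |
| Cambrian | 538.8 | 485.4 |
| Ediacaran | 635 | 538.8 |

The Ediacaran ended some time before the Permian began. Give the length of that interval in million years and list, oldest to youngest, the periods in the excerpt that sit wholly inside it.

End of Ediacaran = 538.8 Ma; start of Permian = 298.9 Ma.
Gap = 538.8 − 298.9 = 239.9 Myr.
Periods wholly inside 538.8–298.9 Ma: Cambrian (538.8–485.4), Ordovician (485.4–443.8), Silurian (443.8–419.2), Devonian (419.2–358.9), Carboniferous (358.9–298.9).

239.9 million years; Cambrian, Ordovician, Silurian, Devonian, Carboniferous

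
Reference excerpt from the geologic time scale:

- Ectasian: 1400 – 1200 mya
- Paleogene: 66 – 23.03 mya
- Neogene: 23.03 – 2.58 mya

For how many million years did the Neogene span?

20.45 million years

23.03 − 2.58 = 20.45 million years.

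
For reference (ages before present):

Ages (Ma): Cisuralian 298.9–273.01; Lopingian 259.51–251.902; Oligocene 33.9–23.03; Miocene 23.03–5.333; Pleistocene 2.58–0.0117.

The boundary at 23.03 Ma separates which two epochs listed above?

Oligocene and Miocene

The Oligocene ends at 23.03 Ma and the Miocene begins at 23.03 Ma, so they share that boundary.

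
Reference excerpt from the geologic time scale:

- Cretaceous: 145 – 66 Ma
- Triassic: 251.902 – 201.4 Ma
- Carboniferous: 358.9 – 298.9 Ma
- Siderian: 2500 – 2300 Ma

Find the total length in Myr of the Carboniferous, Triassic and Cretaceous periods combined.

189.502 million years

Each duration: Carboniferous = 60; Triassic = 50.502; Cretaceous = 79.
Sum: 60 + 50.502 + 79 = 189.502 Myr.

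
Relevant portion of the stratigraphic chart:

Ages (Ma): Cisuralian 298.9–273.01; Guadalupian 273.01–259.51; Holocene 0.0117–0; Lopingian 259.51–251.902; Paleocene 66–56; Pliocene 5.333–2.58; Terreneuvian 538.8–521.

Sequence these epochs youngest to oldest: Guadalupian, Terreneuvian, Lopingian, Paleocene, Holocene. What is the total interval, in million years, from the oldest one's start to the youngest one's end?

Holocene → Paleocene → Lopingian → Guadalupian → Terreneuvian; total span 538.8 Myr

Start ages (Ma): Terreneuvian 538.8, Guadalupian 273.01, Lopingian 259.51, Paleocene 66, Holocene 0.0117.
Ordered youngest to oldest: Holocene, Paleocene, Lopingian, Guadalupian, Terreneuvian.
Span = 538.8 − 0 = 538.8 Myr.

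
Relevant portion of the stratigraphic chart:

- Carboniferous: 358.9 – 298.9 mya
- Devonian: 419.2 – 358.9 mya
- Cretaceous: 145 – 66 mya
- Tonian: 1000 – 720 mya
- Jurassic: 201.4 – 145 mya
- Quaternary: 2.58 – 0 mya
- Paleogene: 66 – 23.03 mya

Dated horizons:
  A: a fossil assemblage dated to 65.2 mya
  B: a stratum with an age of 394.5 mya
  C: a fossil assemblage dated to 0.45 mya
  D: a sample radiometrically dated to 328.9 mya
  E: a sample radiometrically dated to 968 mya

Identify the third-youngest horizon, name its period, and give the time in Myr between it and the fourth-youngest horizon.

Smaller Ma means younger, so youngest first: C 0.45 < A 65.2 < D 328.9 < B 394.5 < E 968.
Counting 3 along gives D (328.9 Ma); the excerpt puts that inside the Carboniferous, 358.9–298.9 Ma.
Next in line is B (394.5 Ma), and 394.5 − 328.9 = 65.6 Myr.

D, in the Carboniferous; 65.6 million years to B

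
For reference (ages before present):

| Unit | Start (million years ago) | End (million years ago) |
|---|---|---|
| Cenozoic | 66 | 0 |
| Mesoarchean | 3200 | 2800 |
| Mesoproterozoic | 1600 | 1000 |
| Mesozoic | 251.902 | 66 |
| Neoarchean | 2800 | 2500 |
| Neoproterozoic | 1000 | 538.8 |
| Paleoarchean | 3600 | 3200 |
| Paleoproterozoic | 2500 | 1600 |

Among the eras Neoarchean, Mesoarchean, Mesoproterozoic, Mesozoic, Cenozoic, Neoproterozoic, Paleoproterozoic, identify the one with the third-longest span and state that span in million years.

Neoproterozoic, 461.2 million years

Durations: Neoarchean 300; Mesoarchean 400; Mesoproterozoic 600; Mesozoic 185.902; Cenozoic 66; Neoproterozoic 461.2; Paleoproterozoic 900 Myr.
Sorted longest-first: Paleoproterozoic (900), Mesoproterozoic (600), Neoproterozoic (461.2), Mesoarchean (400), Neoarchean (300), Mesozoic (185.902), Cenozoic (66).
The third longest is Neoproterozoic at 461.2 Myr.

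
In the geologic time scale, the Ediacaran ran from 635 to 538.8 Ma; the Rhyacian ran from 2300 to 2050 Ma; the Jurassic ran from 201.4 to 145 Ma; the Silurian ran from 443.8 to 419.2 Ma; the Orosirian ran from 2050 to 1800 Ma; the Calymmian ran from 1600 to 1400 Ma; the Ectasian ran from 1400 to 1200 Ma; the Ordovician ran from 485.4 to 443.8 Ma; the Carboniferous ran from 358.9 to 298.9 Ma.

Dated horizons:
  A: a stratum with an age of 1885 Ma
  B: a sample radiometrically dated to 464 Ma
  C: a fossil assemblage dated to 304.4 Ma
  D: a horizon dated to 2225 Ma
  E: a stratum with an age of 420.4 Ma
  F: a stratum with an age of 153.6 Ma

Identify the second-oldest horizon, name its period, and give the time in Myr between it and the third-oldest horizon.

A, in the Orosirian; 1421 million years to B

Sorted oldest-first by Ma: D (2225), A (1885), B (464), E (420.4), C (304.4), F (153.6).
The second oldest is A at 1885 Ma, which lies in 2050–1800 Ma: the Orosirian.
The third oldest is B at 464 Ma; separation = |1885 − 464| = 1421 Myr.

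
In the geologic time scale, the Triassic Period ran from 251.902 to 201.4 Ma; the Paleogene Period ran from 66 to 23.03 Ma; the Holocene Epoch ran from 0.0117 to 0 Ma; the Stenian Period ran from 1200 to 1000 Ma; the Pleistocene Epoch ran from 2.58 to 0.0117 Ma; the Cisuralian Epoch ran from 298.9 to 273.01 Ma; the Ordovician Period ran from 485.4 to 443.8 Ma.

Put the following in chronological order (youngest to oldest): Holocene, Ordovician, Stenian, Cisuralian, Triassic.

Holocene → Triassic → Cisuralian → Ordovician → Stenian

The oldest of these is Stenian (starts 1200 Ma) and the youngest is Holocene (ends 0 Ma).
In between, by decreasing start age: Ordovician (485.4), Cisuralian (298.9), Triassic (251.902).
Listing youngest first means reversing that sequence.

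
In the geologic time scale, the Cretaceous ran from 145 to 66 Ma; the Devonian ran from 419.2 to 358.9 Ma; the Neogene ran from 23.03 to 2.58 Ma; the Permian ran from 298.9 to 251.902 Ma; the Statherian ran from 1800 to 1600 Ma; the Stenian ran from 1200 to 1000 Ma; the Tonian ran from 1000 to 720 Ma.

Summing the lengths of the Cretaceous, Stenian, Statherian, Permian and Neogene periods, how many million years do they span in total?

Each duration: Cretaceous = 79; Stenian = 200; Statherian = 200; Permian = 46.998; Neogene = 20.45.
Sum: 79 + 200 + 200 + 46.998 + 20.45 = 546.448 Myr.

546.448 million years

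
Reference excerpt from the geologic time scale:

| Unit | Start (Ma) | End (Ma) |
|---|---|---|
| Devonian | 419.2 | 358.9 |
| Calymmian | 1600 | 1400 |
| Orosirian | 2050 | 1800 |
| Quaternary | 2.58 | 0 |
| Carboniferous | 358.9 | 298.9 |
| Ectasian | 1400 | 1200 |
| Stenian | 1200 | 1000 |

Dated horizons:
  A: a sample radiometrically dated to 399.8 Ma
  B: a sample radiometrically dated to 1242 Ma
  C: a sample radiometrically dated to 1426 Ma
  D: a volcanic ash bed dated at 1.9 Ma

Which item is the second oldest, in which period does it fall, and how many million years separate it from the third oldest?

B, in the Ectasian; 842.2 million years to A

Larger Ma means older, so oldest first: C 1426 > B 1242 > A 399.8 > D 1.9.
Counting 2 along gives B (1242 Ma); the excerpt puts that inside the Ectasian, 1400–1200 Ma.
Next in line is A (399.8 Ma), and 1242 − 399.8 = 842.2 Myr.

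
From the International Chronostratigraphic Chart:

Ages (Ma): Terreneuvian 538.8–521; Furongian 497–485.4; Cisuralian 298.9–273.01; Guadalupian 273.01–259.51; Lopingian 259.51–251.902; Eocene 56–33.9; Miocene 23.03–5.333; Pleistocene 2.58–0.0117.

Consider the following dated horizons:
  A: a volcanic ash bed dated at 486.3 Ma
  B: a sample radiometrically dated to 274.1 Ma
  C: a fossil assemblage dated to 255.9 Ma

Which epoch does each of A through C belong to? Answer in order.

A: 486.3 Ma lies in 497–485.4 Ma, so Furongian.
B: 274.1 Ma lies in 298.9–273.01 Ma, so Cisuralian.
C: 255.9 Ma lies in 259.51–251.902 Ma, so Lopingian.

A — Furongian; B — Cisuralian; C — Lopingian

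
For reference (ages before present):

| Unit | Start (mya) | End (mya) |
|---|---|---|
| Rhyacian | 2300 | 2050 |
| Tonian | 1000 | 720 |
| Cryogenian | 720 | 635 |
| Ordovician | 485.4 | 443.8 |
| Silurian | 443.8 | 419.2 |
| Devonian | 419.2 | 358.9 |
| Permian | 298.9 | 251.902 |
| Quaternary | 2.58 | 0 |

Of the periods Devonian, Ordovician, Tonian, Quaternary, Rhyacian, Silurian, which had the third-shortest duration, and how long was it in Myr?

Durations: Devonian 60.3; Ordovician 41.6; Tonian 280; Quaternary 2.58; Rhyacian 250; Silurian 24.6 Myr.
Sorted shortest-first: Quaternary (2.58), Silurian (24.6), Ordovician (41.6), Devonian (60.3), Rhyacian (250), Tonian (280).
The third shortest is Ordovician at 41.6 Myr.

Ordovician, 41.6 million years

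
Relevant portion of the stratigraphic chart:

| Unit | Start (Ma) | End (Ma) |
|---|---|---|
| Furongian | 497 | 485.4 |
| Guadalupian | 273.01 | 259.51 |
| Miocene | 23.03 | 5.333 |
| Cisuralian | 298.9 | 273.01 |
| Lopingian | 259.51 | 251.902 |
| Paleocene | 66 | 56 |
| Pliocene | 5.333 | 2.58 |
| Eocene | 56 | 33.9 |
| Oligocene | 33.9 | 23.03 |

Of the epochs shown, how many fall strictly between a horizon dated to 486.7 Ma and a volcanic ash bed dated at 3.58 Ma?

7

486.7 Ma sits inside the Furongian (497–485.4) and 3.58 Ma inside the Pliocene (5.333–2.58); neither of those is wholly between the two dates.
The listed epochs lying completely between them are Cisuralian, Guadalupian, Lopingian, Paleocene, Eocene, Oligocene, Miocene — 7 in all.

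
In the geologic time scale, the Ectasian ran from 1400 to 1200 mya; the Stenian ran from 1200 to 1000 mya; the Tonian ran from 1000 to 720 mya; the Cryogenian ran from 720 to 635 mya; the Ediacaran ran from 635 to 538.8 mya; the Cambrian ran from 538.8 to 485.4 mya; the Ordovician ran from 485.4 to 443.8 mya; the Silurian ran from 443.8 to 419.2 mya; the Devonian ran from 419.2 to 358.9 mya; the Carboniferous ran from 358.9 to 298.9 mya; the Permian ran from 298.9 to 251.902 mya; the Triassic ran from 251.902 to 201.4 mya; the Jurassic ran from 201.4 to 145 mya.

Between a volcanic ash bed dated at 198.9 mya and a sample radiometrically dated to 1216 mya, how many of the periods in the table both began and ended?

11

The older date is 1216 Ma and the younger is 198.9 Ma.
Periods with start < 1216 and end > 198.9 Ma: Stenian (1200–1000), Tonian (1000–720), Cryogenian (720–635), Ediacaran (635–538.8), Cambrian (538.8–485.4), Ordovician (485.4–443.8), Silurian (443.8–419.2), Devonian (419.2–358.9), Carboniferous (358.9–298.9), Permian (298.9–251.902), Triassic (251.902–201.4).
That is 11 complete periods.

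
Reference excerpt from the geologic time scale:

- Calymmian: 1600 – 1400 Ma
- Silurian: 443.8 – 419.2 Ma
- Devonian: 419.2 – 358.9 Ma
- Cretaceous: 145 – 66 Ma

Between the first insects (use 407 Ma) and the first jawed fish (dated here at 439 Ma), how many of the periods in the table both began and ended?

The older date is 439 Ma and the younger is 407 Ma.
No period both begins after 439 Ma and ends before 407 Ma, so the count is 0.

0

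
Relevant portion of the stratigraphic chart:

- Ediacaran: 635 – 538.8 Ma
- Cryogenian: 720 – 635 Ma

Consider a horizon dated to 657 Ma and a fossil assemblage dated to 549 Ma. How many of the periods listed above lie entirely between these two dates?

0

The older date is 657 Ma and the younger is 549 Ma.
No period both begins after 657 Ma and ends before 549 Ma, so the count is 0.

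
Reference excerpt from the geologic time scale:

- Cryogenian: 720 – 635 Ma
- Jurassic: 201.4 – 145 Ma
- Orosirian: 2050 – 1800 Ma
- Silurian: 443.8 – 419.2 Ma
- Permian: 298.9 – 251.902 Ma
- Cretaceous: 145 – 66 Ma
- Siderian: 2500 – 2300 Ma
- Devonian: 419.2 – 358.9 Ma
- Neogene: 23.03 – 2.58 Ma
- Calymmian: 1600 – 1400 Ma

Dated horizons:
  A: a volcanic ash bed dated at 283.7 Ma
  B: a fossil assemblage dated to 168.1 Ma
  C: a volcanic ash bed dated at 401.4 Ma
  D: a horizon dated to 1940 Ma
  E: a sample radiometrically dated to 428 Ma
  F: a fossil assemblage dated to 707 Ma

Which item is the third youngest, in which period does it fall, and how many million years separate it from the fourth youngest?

C, in the Devonian; 26.6 million years to E

Sorted youngest-first by Ma: B (168.1), A (283.7), C (401.4), E (428), F (707), D (1940).
The third youngest is C at 401.4 Ma, which lies in 419.2–358.9 Ma: the Devonian.
The fourth youngest is E at 428 Ma; separation = |401.4 − 428| = 26.6 Myr.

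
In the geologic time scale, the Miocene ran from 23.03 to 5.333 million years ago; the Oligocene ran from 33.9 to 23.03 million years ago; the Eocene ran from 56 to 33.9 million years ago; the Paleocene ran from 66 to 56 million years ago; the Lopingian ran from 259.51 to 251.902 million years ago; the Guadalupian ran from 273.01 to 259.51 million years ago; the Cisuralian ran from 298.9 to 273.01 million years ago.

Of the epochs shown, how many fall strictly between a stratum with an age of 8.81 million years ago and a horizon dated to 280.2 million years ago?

5

The older date is 280.2 Ma and the younger is 8.81 Ma.
Epochs with start < 280.2 and end > 8.81 Ma: Guadalupian (273.01–259.51), Lopingian (259.51–251.902), Paleocene (66–56), Eocene (56–33.9), Oligocene (33.9–23.03).
That is 5 complete epochs.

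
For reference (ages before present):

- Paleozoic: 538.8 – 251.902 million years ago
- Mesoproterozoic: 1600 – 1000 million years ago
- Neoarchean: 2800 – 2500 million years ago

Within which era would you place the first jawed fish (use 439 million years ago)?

439 Ma lies between 538.8 and 251.902 Ma, so it falls in the Paleozoic.

Paleozoic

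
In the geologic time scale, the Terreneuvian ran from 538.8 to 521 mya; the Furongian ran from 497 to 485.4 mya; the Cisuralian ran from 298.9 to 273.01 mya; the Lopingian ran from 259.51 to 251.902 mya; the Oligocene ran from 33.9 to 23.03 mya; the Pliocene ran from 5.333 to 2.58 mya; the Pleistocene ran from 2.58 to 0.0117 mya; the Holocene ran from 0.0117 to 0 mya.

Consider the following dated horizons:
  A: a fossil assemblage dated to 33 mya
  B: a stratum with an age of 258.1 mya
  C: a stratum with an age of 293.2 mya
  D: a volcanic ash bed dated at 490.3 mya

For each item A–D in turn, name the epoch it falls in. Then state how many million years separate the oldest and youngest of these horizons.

A — Oligocene; B — Lopingian; C — Cisuralian; D — Furongian; span 457.3 million years

Match each age against the start–end ranges in the excerpt: A = 33 Ma → Oligocene (33.9–23.03); B = 258.1 Ma → Lopingian (259.51–251.902); C = 293.2 Ma → Cisuralian (298.9–273.01); D = 490.3 Ma → Furongian (497–485.4).
The largest age is 490.3 Ma and the smallest is 33 Ma; their difference is 457.3 Myr.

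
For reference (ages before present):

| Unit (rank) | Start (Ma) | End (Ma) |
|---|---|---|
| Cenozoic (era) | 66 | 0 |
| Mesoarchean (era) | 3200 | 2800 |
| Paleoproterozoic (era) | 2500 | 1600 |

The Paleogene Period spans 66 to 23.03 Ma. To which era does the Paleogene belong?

Cenozoic

The Paleogene (66–23.03 Ma) lies entirely within 66–0 Ma, the Cenozoic Era.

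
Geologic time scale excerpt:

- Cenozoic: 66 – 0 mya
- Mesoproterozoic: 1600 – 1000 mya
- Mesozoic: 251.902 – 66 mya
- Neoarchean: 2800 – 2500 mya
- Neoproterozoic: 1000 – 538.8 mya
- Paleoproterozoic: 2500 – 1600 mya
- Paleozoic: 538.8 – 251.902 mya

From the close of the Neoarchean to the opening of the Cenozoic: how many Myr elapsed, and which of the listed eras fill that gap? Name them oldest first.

2434 million years; Paleoproterozoic, Mesoproterozoic, Neoproterozoic, Paleozoic, Mesozoic

The Neoarchean closes at 2500 Ma and the Cenozoic opens at 66 Ma, so the interval is 2500 − 66 = 2434 Myr.
An era fits inside if it starts at or after 2500 Ma and ends at or before 66 Ma; oldest first that gives Paleoproterozoic, Mesoproterozoic, Neoproterozoic, Paleozoic, Mesozoic.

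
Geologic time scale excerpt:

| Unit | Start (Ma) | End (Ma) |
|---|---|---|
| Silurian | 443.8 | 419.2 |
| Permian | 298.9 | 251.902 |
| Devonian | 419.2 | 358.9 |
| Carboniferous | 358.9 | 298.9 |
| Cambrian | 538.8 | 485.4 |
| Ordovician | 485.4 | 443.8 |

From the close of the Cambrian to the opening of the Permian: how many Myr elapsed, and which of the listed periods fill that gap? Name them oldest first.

The Cambrian closes at 485.4 Ma and the Permian opens at 298.9 Ma, so the interval is 485.4 − 298.9 = 186.5 Myr.
A period fits inside if it starts at or after 485.4 Ma and ends at or before 298.9 Ma; oldest first that gives Ordovician, Silurian, Devonian, Carboniferous.

186.5 million years; Ordovician, Silurian, Devonian, Carboniferous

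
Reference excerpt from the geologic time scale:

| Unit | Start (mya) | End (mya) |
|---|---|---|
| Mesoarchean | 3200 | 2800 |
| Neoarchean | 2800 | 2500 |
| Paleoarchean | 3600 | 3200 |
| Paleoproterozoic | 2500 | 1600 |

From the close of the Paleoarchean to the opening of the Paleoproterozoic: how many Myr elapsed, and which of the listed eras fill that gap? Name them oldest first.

700 million years; Mesoarchean, Neoarchean

The Paleoarchean closes at 3200 Ma and the Paleoproterozoic opens at 2500 Ma, so the interval is 3200 − 2500 = 700 Myr.
An era fits inside if it starts at or after 3200 Ma and ends at or before 2500 Ma; oldest first that gives Mesoarchean, Neoarchean.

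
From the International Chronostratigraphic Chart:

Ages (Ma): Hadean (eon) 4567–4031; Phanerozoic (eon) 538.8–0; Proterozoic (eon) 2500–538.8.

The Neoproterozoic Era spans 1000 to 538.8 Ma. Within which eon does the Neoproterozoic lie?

Proterozoic

The Neoproterozoic (1000–538.8 Ma) lies entirely within 2500–538.8 Ma, the Proterozoic Eon.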